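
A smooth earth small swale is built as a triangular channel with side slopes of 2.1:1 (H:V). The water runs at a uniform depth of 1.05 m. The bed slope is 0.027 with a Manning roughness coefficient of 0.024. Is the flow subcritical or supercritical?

For a triangular section with side slope z = 2.1: A = zy² = 2.1×1.05² = 2.315 m²; P = 2y√(1+z²) = 2×1.05×2.326 = 4.884 m.
Hydraulic radius R = A/P = 2.315/4.884 = 0.474 m.
V = (1/n) R^(2/3) √S = (1/0.024) × 0.474^(2/3) × √0.027 = 4.162 m/s. Hydraulic depth D_h = A/T = 2.315/4.41 = 0.525 m.
Froude number Fr = V/√(g·D_h) = 4.162/√(9.81×0.525) = 1.83, which is greater than 1, so the flow is supercritical.

supercritical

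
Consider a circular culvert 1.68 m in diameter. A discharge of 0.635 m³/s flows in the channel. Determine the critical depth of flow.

At critical depth, Q² T / (g A³) = 1, i.e. A³/T = Q²/g = 0.635²/9.81 = 0.0411.
Try y = 0.289 m: A³/T = 0.01295 — too small.
Try y = 0.455 m: A³/T = 0.07639 — too large.
Try y = 0.388 m: A³/T = 0.04107 — close enough.

y_c = 0.388 m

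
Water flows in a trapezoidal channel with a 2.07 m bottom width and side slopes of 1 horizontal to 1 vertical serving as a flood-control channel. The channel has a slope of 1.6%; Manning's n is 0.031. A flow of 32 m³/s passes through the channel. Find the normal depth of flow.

Manning's equation rearranged: A R^(2/3) = nQ / (1·√S) = 0.031 × 32 / (√0.016) = 7.842.
Trying y = 2.15 m: A R^(2/3) = 9.745 — high.
Trying y = 1.68 m: A R^(2/3) = 5.975 — low.
Trying y = 1.93 m: A R^(2/3) = 7.85 — matches.

y_n = 1.93 m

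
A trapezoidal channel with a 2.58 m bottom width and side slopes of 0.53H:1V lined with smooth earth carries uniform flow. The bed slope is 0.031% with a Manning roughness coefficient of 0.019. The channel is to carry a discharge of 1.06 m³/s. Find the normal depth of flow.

y_n = 0.649 m

Manning's equation rearranged: A R^(2/3) = nQ / (1·√S) = 0.019 × 1.06 / (√0.00031) = 1.144.
Trying y = 0.762 m: A R^(2/3) = 1.486 — high.
Trying y = 0.649 m: A R^(2/3) = 1.145 — ≈ 1.144.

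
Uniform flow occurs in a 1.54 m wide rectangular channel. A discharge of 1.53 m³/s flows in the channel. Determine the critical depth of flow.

y_c = 0.465 m

For a rectangular channel, critical depth y_c = (q²/g)^(1/3) where q = Q/b = 1.53/1.54 = 0.9935 m²/s.
So y_c = (0.9935²/9.81)^(1/3) = 0.465 m.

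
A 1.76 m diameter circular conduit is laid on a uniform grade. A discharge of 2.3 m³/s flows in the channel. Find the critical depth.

y_c = 0.744 m

At critical depth, Q² T / (g A³) = 1, i.e. A³/T = Q²/g = 2.3²/9.81 = 0.5392.
Trying y = 0.534 m: A³/T = 0.1498 — short.
Trying y = 0.912 m: A³/T = 1.172 — over.
Trying y = 0.744 m: A³/T = 0.538 — ≈ 0.5392.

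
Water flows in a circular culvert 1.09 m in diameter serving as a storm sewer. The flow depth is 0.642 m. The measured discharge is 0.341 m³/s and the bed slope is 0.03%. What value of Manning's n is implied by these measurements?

n = 0.013

For a circular section of diameter D = 1.09 m at depth y = 0.642 m, the central angle is θ = 2 arccos(1 − 2y/D) = 3.499 rad. Then A = (D²/8)(θ − sin θ) = 0.5717 m² and P = Dθ/2 = 1.907 m.
Hydraulic radius R = A/P = 0.5717/1.907 = 0.2998 m.
Rearranging Manning's equation: n = (1/Q) A R^(2/3) S^(1/2) = (1/0.341) × 0.5717 × 0.2998^(2/3) × √0.0003 = 0.013.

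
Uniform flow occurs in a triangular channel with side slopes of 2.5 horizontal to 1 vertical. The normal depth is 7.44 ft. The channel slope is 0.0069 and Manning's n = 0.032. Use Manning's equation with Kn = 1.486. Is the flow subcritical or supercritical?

For a triangular section with side slope z = 2.5: A = zy² = 2.5×7.44² = 138.4 ft²; P = 2y√(1+z²) = 2×7.44×2.693 = 40.07 ft.
Hydraulic radius R = A/P = 138.4/40.07 = 3.454 ft.
V = (1.486/n) R^(2/3) √S = (1.486/0.032) × 3.454^(2/3) × √0.0069 = 8.814 ft/s. Hydraulic depth D_h = A/T = 138.4/37.2 = 3.72 ft.
Froude number Fr = V/√(g·D_h) = 8.814/√(32.2×3.72) = 0.805, which is less than 1, so the flow is subcritical.

subcritical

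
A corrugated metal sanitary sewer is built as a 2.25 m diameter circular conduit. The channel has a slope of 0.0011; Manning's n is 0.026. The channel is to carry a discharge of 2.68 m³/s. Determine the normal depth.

Manning's equation rearranged: A R^(2/3) = nQ / (1·√S) = 0.026 × 2.68 / (√0.0011) = 2.101.
Try y = 1.15 m: A R^(2/3) = 1.406 — low.
Try y = 1.65 m: A R^(2/3) = 2.406 — high.
Try y = 1.49 m: A R^(2/3) = 2.104 — close enough.

y_n = 1.49 m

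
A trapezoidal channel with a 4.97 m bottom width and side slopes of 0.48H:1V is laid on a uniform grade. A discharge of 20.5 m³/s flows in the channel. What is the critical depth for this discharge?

At critical depth, Q² T / (g A³) = 1, i.e. A³/T = Q²/g = 20.5²/9.81 = 42.84.
Try y = 0.976 m: A³/T = 25.32 — too small.
Try y = 1.41 m: A³/T = 79.82 — too large.
Try y = 1.16 m: A³/T = 43.31 — matches.

y_c = 1.16 m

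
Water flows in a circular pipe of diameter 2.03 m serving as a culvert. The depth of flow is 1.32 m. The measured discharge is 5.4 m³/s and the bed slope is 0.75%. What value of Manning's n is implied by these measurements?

n = 0.025

For a circular section of diameter D = 2.03 m at depth y = 1.32 m, the central angle is θ = 2 arccos(1 − 2y/D) = 3.752 rad. Then A = (D²/8)(θ − sin θ) = 2.228 m² and P = Dθ/2 = 3.808 m.
Hydraulic radius R = A/P = 2.228/3.808 = 0.585 m.
Rearranging Manning's equation: n = (1/Q) A R^(2/3) S^(1/2) = (1/5.4) × 2.228 × 0.585^(2/3) × √0.0075 = 0.025.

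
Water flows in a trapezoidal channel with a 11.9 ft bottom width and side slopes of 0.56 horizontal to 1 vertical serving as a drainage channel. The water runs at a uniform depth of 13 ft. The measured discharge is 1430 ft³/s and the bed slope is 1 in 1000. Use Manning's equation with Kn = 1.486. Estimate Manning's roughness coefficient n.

n = 0.027

With bottom width b = 11.9 ft and side slope z = 0.56: A = (b + zy)y = (11.9 + 0.56×13)×13 = 249.3 ft²; P = b + 2y√(1+z²) = 11.9 + 2×13×1.146 = 41.7 ft.
Hydraulic radius R = A/P = 249.3/41.7 = 5.979 ft.
Rearranging Manning's equation: n = (1.486/Q) A R^(2/3) S^(1/2) = (1.486/1430) × 249.3 × 5.979^(2/3) × √0.001 = 0.027.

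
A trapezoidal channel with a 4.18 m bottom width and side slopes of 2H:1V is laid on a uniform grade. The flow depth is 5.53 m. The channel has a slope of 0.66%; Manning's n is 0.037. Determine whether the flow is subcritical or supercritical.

With bottom width b = 4.18 m and side slope z = 2: A = (b + zy)y = (4.18 + 2×5.53)×5.53 = 84.28 m²; P = b + 2y√(1+z²) = 4.18 + 2×5.53×2.236 = 28.91 m.
Hydraulic radius R = A/P = 84.28/28.91 = 2.915 m.
V = (1/n) R^(2/3) √S = (1/0.037) × 2.915^(2/3) × √0.0066 = 4.481 m/s. Hydraulic depth D_h = A/T = 84.28/26.3 = 3.204 m.
Froude number Fr = V/√(g·D_h) = 4.481/√(9.81×3.204) = 0.799, which is less than 1, so the flow is subcritical.

subcritical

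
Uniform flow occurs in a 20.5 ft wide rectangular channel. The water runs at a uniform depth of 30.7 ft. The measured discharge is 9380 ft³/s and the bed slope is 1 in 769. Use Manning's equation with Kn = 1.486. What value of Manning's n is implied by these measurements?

Flow area A = b·y = 20.5 × 30.7 = 629.4 ft². Wetted perimeter P = b + 2y = 20.5 + 2×30.7 = 81.9 ft.
Hydraulic radius R = A/P = 629.4/81.9 = 7.684 ft.
Rearranging Manning's equation: n = (1.486/Q) A R^(2/3) S^(1/2) = (1.486/9380) × 629.4 × 7.684^(2/3) × √0.0013 = 0.014.

n = 0.014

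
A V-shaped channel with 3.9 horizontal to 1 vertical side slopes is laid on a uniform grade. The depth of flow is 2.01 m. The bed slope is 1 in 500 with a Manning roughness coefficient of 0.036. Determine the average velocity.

For a triangular section with side slope z = 3.9: A = zy² = 3.9×2.01² = 15.76 m²; P = 2y√(1+z²) = 2×2.01×4.026 = 16.19 m.
Hydraulic radius R = A/P = 15.76/16.19 = 0.9735 m.
From Manning's equation, V = (1/n) R^(2/3) S^(1/2) = (1/0.036) × 0.9735^(2/3) × 0.002^(1/2) = 1.22 m/s.

V = 1.22 m/s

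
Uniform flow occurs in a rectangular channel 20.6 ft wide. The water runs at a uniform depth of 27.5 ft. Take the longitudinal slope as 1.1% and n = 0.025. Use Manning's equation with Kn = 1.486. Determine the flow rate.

Q = 13500 ft³/s

Flow area A = b·y = 20.6 × 27.5 = 566.5 ft². Wetted perimeter P = b + 2y = 20.6 + 2×27.5 = 75.6 ft.
Hydraulic radius R = A/P = 566.5/75.6 = 7.493 ft.
Manning's equation: Q = (1.486/n) A R^(2/3) S^(1/2) = (1.486/0.025) × 566.5 × 7.493^(2/3) × 0.011^(1/2) = 13500 ft³/s.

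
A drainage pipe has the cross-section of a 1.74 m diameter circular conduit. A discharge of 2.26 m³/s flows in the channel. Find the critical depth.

At critical depth, Q² T / (g A³) = 1, i.e. A³/T = Q²/g = 2.26²/9.81 = 0.5207.
At y = 0.591 m: A³/T = 0.2189 — short.
At y = 0.84 m: A³/T = 0.8447 — over.
At y = 0.74 m: A³/T = 0.52 — close enough.

y_c = 0.74 m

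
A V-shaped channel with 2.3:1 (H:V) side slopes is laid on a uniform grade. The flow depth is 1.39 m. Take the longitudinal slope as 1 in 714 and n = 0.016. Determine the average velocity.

For a triangular section with side slope z = 2.3: A = zy² = 2.3×1.39² = 4.444 m²; P = 2y√(1+z²) = 2×1.39×2.508 = 6.972 m.
Hydraulic radius R = A/P = 4.444/6.972 = 0.6374 m.
From Manning's equation, V = (1/n) R^(2/3) S^(1/2) = (1/0.016) × 0.6374^(2/3) × 0.001401^(1/2) = 1.73 m/s.

V = 1.73 m/s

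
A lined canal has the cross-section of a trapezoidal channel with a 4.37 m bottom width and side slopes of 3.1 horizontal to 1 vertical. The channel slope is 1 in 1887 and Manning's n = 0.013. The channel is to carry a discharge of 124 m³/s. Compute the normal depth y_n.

y_n = 3.24 m

Manning's equation rearranged: A R^(2/3) = nQ / (1·√S) = 0.013 × 124 / (√0.0005299) = 70.02.
At y = 3.93 m: A R^(2/3) = 109.1 — high.
At y = 2.58 m: A R^(2/3) = 41.94 — low.
At y = 3.24 m: A R^(2/3) = 69.95 — matches.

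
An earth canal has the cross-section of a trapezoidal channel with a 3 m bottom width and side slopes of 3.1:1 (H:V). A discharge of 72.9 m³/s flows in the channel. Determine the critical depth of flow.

At critical depth, Q² T / (g A³) = 1, i.e. A³/T = Q²/g = 72.9²/9.81 = 541.7.
Try y = 1.64 m: A³/T = 177 — too small.
Try y = 2.14 m: A³/T = 538.7 — ≈ 541.7.

y_c = 2.14 m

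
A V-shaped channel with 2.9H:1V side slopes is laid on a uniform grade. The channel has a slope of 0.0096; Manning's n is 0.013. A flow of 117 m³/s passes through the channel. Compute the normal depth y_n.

Manning's equation rearranged: A R^(2/3) = nQ / (1·√S) = 0.013 × 117 / (√0.0096) = 15.52.
Trying y = 1.59 m: A R^(2/3) = 6.06 — short.
Trying y = 2.86 m: A R^(2/3) = 29 — over.
Trying y = 2.26 m: A R^(2/3) = 15.48 — matches.

y_n = 2.26 m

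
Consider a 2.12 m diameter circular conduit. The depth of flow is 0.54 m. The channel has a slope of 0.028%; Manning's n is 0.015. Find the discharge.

For a circular section of diameter D = 2.12 m at depth y = 0.54 m, the central angle is θ = 2 arccos(1 − 2y/D) = 2.116 rad. Then A = (D²/8)(θ − sin θ) = 0.7085 m² and P = Dθ/2 = 2.243 m.
Hydraulic radius R = A/P = 0.7085/2.243 = 0.3159 m.
Manning's equation: Q = (1/n) A R^(2/3) S^(1/2) = (1/0.015) × 0.7085 × 0.3159^(2/3) × 0.00028^(1/2) = 0.367 m³/s.

Q = 0.367 m³/s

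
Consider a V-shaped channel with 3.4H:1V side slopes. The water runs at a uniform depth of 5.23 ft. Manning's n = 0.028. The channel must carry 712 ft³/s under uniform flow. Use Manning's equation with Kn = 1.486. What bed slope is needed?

For a triangular section with side slope z = 3.4: A = zy² = 3.4×5.23² = 93 ft²; P = 2y√(1+z²) = 2×5.23×3.544 = 37.07 ft.
Hydraulic radius R = A/P = 93/37.07 = 2.509 ft.
From Manning's equation, S = [nQ / (1.486 A R^(2/3))]² = [0.028 × 712 / (1.486 × 93 × 2.509^(2/3))]² = 0.0061.

S = 0.0061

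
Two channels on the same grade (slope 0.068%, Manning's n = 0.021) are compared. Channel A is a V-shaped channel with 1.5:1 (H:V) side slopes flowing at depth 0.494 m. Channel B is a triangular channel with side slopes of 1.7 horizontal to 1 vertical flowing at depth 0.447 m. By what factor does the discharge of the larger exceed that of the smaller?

Channel A: For a triangular section with side slope z = 1.5: A = zy² = 1.5×0.494² = 0.3661 m²; P = 2y√(1+z²) = 2×0.494×1.803 = 1.781 m. Hydraulic radius R = A/P = 0.3661/1.781 = 0.2055 m. Q_A = (1/0.021)·0.3661·0.2055^(2/3)·√0.00068 = 0.1583 m³/s.
Channel B: For a triangular section with side slope z = 1.7: A = zy² = 1.7×0.447² = 0.3397 m²; P = 2y√(1+z²) = 2×0.447×1.972 = 1.763 m. Hydraulic radius R = A/P = 0.3397/1.763 = 0.1926 m. Q_B = (1/0.021)·0.3397·0.1926^(2/3)·√0.00068 = 0.1407 m³/s.
The larger discharge is 0.1583 m³/s and the smaller is 0.1407 m³/s; the ratio is 1.13.

1.13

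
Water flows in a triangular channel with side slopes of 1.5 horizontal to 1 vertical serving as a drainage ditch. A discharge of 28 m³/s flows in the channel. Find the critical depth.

y_c = 2.35 m

At critical depth, Q² T / (g A³) = 1, i.e. A³/T = Q²/g = 28²/9.81 = 79.92.
Try y = 2.92 m: A³/T = 238.8 — over.
Try y = 1.83 m: A³/T = 23.09 — short.
Try y = 2.35 m: A³/T = 80.63 — close enough.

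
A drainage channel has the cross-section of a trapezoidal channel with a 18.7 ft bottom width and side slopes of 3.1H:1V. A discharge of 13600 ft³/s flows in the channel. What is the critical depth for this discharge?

y_c = 13.7 ft

At critical depth, Q² T / (g A³) = 1, i.e. A³/T = Q²/g = 13600²/32.2 = 5744000.
Trying y = 11.3 ft: A³/T = 2522000 — short.
Trying y = 16 ft: A³/T = 11070000 — over.
Trying y = 13.7 ft: A³/T = 5679000 — matches.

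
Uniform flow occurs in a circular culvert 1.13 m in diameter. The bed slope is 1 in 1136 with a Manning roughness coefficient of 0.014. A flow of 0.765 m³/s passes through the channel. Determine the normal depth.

Manning's equation rearranged: A R^(2/3) = nQ / (1·√S) = 0.014 × 0.765 / (√0.0008803) = 0.361.
At y = 0.866 m: A R^(2/3) = 0.4035 — over.
At y = 0.79 m: A R^(2/3) = 0.3609 — close enough.

y_n = 0.79 m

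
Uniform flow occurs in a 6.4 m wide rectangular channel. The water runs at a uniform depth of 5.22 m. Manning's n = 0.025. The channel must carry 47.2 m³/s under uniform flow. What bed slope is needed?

Flow area A = b·y = 6.4 × 5.22 = 33.41 m². Wetted perimeter P = b + 2y = 6.4 + 2×5.22 = 16.84 m.
Hydraulic radius R = A/P = 33.41/16.84 = 1.984 m.
From Manning's equation, S = [nQ / (1 A R^(2/3))]² = [0.025 × 47.2 / (1 × 33.41 × 1.984^(2/3))]² = 0.0005.

S = 0.0005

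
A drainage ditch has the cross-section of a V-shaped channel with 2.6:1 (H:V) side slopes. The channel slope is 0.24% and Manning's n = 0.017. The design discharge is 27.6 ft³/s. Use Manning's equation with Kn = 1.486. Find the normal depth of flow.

y_n = 1.7 ft

Manning's equation rearranged: A R^(2/3) = nQ / (1.486·√S) = 0.017 × 27.6 / (1.486 × √0.0024) = 6.445.
Trying y = 1.21 ft: A R^(2/3) = 2.601 — low.
Trying y = 1.97 ft: A R^(2/3) = 9.54 — high.
Trying y = 1.7 ft: A R^(2/3) = 6.439 — matches.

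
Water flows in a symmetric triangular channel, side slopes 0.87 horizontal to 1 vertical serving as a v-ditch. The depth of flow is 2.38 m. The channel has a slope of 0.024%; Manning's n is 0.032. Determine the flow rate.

Q = 2.02 m³/s

For a triangular section with side slope z = 0.87: A = zy² = 0.87×2.38² = 4.928 m²; P = 2y√(1+z²) = 2×2.38×1.325 = 6.309 m.
Hydraulic radius R = A/P = 4.928/6.309 = 0.7811 m.
Manning's equation: Q = (1/n) A R^(2/3) S^(1/2) = (1/0.032) × 4.928 × 0.7811^(2/3) × 0.00024^(1/2) = 2.02 m³/s.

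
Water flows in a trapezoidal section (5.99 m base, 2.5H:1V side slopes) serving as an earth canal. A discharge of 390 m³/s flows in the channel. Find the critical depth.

y_c = 4.44 m

At critical depth, Q² T / (g A³) = 1, i.e. A³/T = Q²/g = 390²/9.81 = 15500.
At y = 3.54 m: A³/T = 6120 — low.
At y = 5.11 m: A³/T = 27950 — high.
At y = 4.44 m: A³/T = 15500 — ≈ 15500.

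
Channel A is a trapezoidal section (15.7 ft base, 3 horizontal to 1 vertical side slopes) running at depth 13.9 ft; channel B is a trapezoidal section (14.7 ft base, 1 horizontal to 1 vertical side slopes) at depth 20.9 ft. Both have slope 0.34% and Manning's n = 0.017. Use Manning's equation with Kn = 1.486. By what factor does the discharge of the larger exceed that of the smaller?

Channel A: With bottom width b = 15.7 ft and side slope z = 3: A = (b + zy)y = (15.7 + 3×13.9)×13.9 = 797.9 ft²; P = b + 2y√(1+z²) = 15.7 + 2×13.9×3.162 = 103.6 ft. Hydraulic radius R = A/P = 797.9/103.6 = 7.701 ft. Q_A = (1.486/0.017)·797.9·7.701^(2/3)·√0.0034 = 15860 ft³/s.
Channel B: With bottom width b = 14.7 ft and side slope z = 1: A = (b + zy)y = (14.7 + 1×20.9)×20.9 = 744 ft²; P = b + 2y√(1+z²) = 14.7 + 2×20.9×1.414 = 73.81 ft. Hydraulic radius R = A/P = 744/73.81 = 10.08 ft. Q_B = (1.486/0.017)·744·10.08^(2/3)·√0.0034 = 17700 ft³/s.
The larger discharge is 17700 ft³/s and the smaller is 15860 ft³/s; the ratio is 1.12.

1.12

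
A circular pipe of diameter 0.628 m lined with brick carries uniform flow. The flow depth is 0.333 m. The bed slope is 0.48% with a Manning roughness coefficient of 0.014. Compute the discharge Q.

For a circular section of diameter D = 0.628 m at depth y = 0.333 m, the central angle is θ = 2 arccos(1 − 2y/D) = 3.263 rad. Then A = (D²/8)(θ − sin θ) = 0.1668 m² and P = Dθ/2 = 1.024 m.
Hydraulic radius R = A/P = 0.1668/1.024 = 0.1628 m.
Manning's equation: Q = (1/n) A R^(2/3) S^(1/2) = (1/0.014) × 0.1668 × 0.1628^(2/3) × 0.0048^(1/2) = 0.246 m³/s.

Q = 0.246 m³/s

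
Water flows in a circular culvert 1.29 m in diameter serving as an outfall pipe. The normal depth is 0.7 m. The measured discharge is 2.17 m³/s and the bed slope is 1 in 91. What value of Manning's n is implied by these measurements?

For a circular section of diameter D = 1.29 m at depth y = 0.7 m, the central angle is θ = 2 arccos(1 − 2y/D) = 3.312 rad. Then A = (D²/8)(θ − sin θ) = 0.7244 m² and P = Dθ/2 = 2.136 m.
Hydraulic radius R = A/P = 0.7244/2.136 = 0.339 m.
Rearranging Manning's equation: n = (1/Q) A R^(2/3) S^(1/2) = (1/2.17) × 0.7244 × 0.339^(2/3) × √0.01099 = 0.017.

n = 0.017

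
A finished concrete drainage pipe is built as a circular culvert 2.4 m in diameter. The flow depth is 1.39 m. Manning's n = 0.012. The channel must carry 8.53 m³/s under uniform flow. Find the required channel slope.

For a circular section of diameter D = 2.4 m at depth y = 1.39 m, the central angle is θ = 2 arccos(1 − 2y/D) = 3.46 rad. Then A = (D²/8)(θ − sin θ) = 2.716 m² and P = Dθ/2 = 4.152 m.
Hydraulic radius R = A/P = 2.716/4.152 = 0.6542 m.
From Manning's equation, S = [nQ / (1 A R^(2/3))]² = [0.012 × 8.53 / (1 × 2.716 × 0.6542^(2/3))]² = 0.0025.

S = 0.0025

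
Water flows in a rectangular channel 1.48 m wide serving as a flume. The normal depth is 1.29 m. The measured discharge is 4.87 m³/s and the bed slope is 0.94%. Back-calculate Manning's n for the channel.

Flow area A = b·y = 1.48 × 1.29 = 1.909 m². Wetted perimeter P = b + 2y = 1.48 + 2×1.29 = 4.06 m.
Hydraulic radius R = A/P = 1.909/4.06 = 0.4702 m.
Rearranging Manning's equation: n = (1/Q) A R^(2/3) S^(1/2) = (1/4.87) × 1.909 × 0.4702^(2/3) × √0.0094 = 0.023.

n = 0.023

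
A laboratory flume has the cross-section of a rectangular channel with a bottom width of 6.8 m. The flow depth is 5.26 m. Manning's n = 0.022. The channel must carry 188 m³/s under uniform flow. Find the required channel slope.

S = 0.00508

Flow area A = b·y = 6.8 × 5.26 = 35.77 m². Wetted perimeter P = b + 2y = 6.8 + 2×5.26 = 17.32 m.
Hydraulic radius R = A/P = 35.77/17.32 = 2.065 m.
From Manning's equation, S = [nQ / (1 A R^(2/3))]² = [0.022 × 188 / (1 × 35.77 × 2.065^(2/3))]² = 0.00508.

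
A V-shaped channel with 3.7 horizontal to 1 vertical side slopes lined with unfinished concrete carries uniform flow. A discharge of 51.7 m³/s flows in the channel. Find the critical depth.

y_c = 2.09 m

At critical depth, Q² T / (g A³) = 1, i.e. A³/T = Q²/g = 51.7²/9.81 = 272.5.
At y = 2.36 m: A³/T = 501.1 — high.
At y = 2.09 m: A³/T = 273 — close enough.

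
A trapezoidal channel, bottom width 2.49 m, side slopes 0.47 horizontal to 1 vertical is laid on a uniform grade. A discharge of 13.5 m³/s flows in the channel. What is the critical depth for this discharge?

y_c = 1.32 m

At critical depth, Q² T / (g A³) = 1, i.e. A³/T = Q²/g = 13.5²/9.81 = 18.58.
Try y = 1.48 m: A³/T = 27 — too large.
Try y = 1.32 m: A³/T = 18.55 — matches.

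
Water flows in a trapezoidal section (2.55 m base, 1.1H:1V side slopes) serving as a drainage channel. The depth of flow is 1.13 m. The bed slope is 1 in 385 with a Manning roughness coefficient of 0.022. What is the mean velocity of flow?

With bottom width b = 2.55 m and side slope z = 1.1: A = (b + zy)y = (2.55 + 1.1×1.13)×1.13 = 4.286 m²; P = b + 2y√(1+z²) = 2.55 + 2×1.13×1.487 = 5.91 m.
Hydraulic radius R = A/P = 4.286/5.91 = 0.7253 m.
From Manning's equation, V = (1/n) R^(2/3) S^(1/2) = (1/0.022) × 0.7253^(2/3) × 0.002597^(1/2) = 1.87 m/s.

V = 1.87 m/s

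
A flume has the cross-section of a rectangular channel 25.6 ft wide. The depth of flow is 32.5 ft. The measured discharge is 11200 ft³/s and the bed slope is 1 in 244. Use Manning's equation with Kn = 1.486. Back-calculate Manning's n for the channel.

n = 0.031

Flow area A = b·y = 25.6 × 32.5 = 832 ft². Wetted perimeter P = b + 2y = 25.6 + 2×32.5 = 90.6 ft.
Hydraulic radius R = A/P = 832/90.6 = 9.183 ft.
Rearranging Manning's equation: n = (1.486/Q) A R^(2/3) S^(1/2) = (1.486/11200) × 832 × 9.183^(2/3) × √0.004098 = 0.031.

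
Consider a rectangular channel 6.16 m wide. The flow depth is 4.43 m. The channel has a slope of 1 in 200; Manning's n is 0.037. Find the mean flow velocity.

V = 2.85 m/s

Flow area A = b·y = 6.16 × 4.43 = 27.29 m². Wetted perimeter P = b + 2y = 6.16 + 2×4.43 = 15.02 m.
Hydraulic radius R = A/P = 27.29/15.02 = 1.817 m.
From Manning's equation, V = (1/n) R^(2/3) S^(1/2) = (1/0.037) × 1.817^(2/3) × 0.005^(1/2) = 2.85 m/s.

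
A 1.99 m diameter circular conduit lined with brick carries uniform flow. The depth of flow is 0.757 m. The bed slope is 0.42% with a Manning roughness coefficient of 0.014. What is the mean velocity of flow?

For a circular section of diameter D = 1.99 m at depth y = 0.757 m, the central angle is θ = 2 arccos(1 − 2y/D) = 2.659 rad. Then A = (D²/8)(θ − sin θ) = 1.086 m² and P = Dθ/2 = 2.645 m.
Hydraulic radius R = A/P = 1.086/2.645 = 0.4106 m.
From Manning's equation, V = (1/n) R^(2/3) S^(1/2) = (1/0.014) × 0.4106^(2/3) × 0.0042^(1/2) = 2.56 m/s.

V = 2.56 m/s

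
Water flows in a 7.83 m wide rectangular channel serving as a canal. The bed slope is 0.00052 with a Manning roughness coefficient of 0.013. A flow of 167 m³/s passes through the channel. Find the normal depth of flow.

Manning's equation rearranged: A R^(2/3) = nQ / (1·√S) = 0.013 × 167 / (√0.00052) = 95.2.
Trying y = 7.46 m: A R^(2/3) = 109.5 — too large.
Trying y = 5.83 m: A R^(2/3) = 80.51 — too small.
Trying y = 6.66 m: A R^(2/3) = 95.17 — close enough.

y_n = 6.66 m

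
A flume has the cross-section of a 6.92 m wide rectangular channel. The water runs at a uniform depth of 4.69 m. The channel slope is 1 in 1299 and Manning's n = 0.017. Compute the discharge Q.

Flow area A = b·y = 6.92 × 4.69 = 32.45 m². Wetted perimeter P = b + 2y = 6.92 + 2×4.69 = 16.3 m.
Hydraulic radius R = A/P = 32.45/16.3 = 1.991 m.
Manning's equation: Q = (1/n) A R^(2/3) S^(1/2) = (1/0.017) × 32.45 × 1.991^(2/3) × 0.0007698^(1/2) = 83.8 m³/s.

Q = 83.8 m³/s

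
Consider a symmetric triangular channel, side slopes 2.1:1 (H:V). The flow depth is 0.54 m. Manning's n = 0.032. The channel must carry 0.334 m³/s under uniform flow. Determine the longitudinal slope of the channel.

S = 0.002

For a triangular section with side slope z = 2.1: A = zy² = 2.1×0.54² = 0.6124 m²; P = 2y√(1+z²) = 2×0.54×2.326 = 2.512 m.
Hydraulic radius R = A/P = 0.6124/2.512 = 0.2438 m.
From Manning's equation, S = [nQ / (1 A R^(2/3))]² = [0.032 × 0.334 / (1 × 0.6124 × 0.2438^(2/3))]² = 0.002.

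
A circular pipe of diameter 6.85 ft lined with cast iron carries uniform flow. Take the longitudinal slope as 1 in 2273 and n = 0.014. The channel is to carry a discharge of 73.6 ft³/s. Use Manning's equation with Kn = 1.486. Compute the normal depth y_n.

y_n = 3.93 ft

Manning's equation rearranged: A R^(2/3) = nQ / (1.486·√S) = 0.014 × 73.6 / (1.486 × √0.0004399) = 33.06.
Try y = 4.91 ft: A R^(2/3) = 45.53 — over.
Try y = 2.98 ft: A R^(2/3) = 20.69 — short.
Try y = 3.93 ft: A R^(2/3) = 33.06 — ≈ 33.06.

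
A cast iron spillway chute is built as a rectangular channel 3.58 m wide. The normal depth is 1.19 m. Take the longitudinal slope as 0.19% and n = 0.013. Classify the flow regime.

subcritical

Flow area A = b·y = 3.58 × 1.19 = 4.26 m². Wetted perimeter P = b + 2y = 3.58 + 2×1.19 = 5.96 m.
Hydraulic radius R = A/P = 4.26/5.96 = 0.7148 m.
V = (1/n) R^(2/3) √S = (1/0.013) × 0.7148^(2/3) × √0.0019 = 2.681 m/s. Hydraulic depth D_h = A/T = 4.26/3.58 = 1.19 m.
Froude number Fr = V/√(g·D_h) = 2.681/√(9.81×1.19) = 0.785, which is less than 1, so the flow is subcritical.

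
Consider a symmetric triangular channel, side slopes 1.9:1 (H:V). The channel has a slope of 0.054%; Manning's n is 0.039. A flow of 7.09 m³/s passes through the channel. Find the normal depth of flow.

Manning's equation rearranged: A R^(2/3) = nQ / (1·√S) = 0.039 × 7.09 / (√0.00054) = 11.9.
At y = 1.8 m: A R^(2/3) = 5.289 — low.
At y = 2.44 m: A R^(2/3) = 11.9 — close enough.

y_n = 2.44 m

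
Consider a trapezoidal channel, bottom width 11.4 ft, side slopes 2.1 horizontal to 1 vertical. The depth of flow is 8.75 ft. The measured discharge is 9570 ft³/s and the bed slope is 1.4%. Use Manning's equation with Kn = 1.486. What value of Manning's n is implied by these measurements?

With bottom width b = 11.4 ft and side slope z = 2.1: A = (b + zy)y = (11.4 + 2.1×8.75)×8.75 = 260.5 ft²; P = b + 2y√(1+z²) = 11.4 + 2×8.75×2.326 = 52.1 ft.
Hydraulic radius R = A/P = 260.5/52.1 = 5 ft.
Rearranging Manning's equation: n = (1.486/Q) A R^(2/3) S^(1/2) = (1.486/9570) × 260.5 × 5^(2/3) × √0.014 = 0.014.

n = 0.014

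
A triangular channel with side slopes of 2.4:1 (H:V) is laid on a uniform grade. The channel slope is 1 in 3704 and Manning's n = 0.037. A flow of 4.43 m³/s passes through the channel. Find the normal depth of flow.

Manning's equation rearranged: A R^(2/3) = nQ / (1·√S) = 0.037 × 4.43 / (√0.00027) = 9.976.
Trying y = 2.59 m: A R^(2/3) = 18.13 — high.
Trying y = 1.66 m: A R^(2/3) = 5.537 — low.
Trying y = 2.07 m: A R^(2/3) = 9.976 — ≈ 9.976.

y_n = 2.07 m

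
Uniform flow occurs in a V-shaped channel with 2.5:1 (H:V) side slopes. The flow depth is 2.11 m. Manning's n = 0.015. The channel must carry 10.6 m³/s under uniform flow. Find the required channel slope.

S = 0.00021

For a triangular section with side slope z = 2.5: A = zy² = 2.5×2.11² = 11.13 m²; P = 2y√(1+z²) = 2×2.11×2.693 = 11.36 m.
Hydraulic radius R = A/P = 11.13/11.36 = 0.9795 m.
From Manning's equation, S = [nQ / (1 A R^(2/3))]² = [0.015 × 10.6 / (1 × 11.13 × 0.9795^(2/3))]² = 0.00021.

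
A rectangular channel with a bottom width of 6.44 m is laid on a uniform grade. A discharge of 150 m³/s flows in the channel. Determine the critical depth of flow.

y_c = 3.81 m

For a rectangular channel, critical depth y_c = (q²/g)^(1/3) where q = Q/b = 150/6.44 = 23.29 m²/s.
So y_c = (23.29²/9.81)^(1/3) = 3.81 m.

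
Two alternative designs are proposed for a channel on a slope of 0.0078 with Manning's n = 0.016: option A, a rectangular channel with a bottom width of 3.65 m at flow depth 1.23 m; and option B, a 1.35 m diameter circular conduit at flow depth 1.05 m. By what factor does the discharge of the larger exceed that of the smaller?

5.55

Channel A: Flow area A = b·y = 3.65 × 1.23 = 4.489 m². Wetted perimeter P = b + 2y = 3.65 + 2×1.23 = 6.11 m. Hydraulic radius R = A/P = 4.489/6.11 = 0.7348 m. Q_A = (1/0.016)·4.489·0.7348^(2/3)·√0.0078 = 20.18 m³/s.
Channel B: For a circular section of diameter D = 1.35 m at depth y = 1.05 m, the central angle is θ = 2 arccos(1 − 2y/D) = 4.32 rad. Then A = (D²/8)(θ − sin θ) = 1.195 m² and P = Dθ/2 = 2.916 m. Hydraulic radius R = A/P = 1.195/2.916 = 0.4097 m. Q_B = (1/0.016)·1.195·0.4097^(2/3)·√0.0078 = 3.637 m³/s.
The larger discharge is 20.18 m³/s and the smaller is 3.637 m³/s; the ratio is 5.55.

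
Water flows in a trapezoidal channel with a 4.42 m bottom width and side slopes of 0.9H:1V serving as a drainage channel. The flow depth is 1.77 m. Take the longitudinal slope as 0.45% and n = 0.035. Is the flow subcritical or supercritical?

With bottom width b = 4.42 m and side slope z = 0.9: A = (b + zy)y = (4.42 + 0.9×1.77)×1.77 = 10.64 m²; P = b + 2y√(1+z²) = 4.42 + 2×1.77×1.345 = 9.183 m.
Hydraulic radius R = A/P = 10.64/9.183 = 1.159 m.
V = (1/n) R^(2/3) √S = (1/0.035) × 1.159^(2/3) × √0.0045 = 2.115 m/s. Hydraulic depth D_h = A/T = 10.64/7.606 = 1.399 m.
Froude number Fr = V/√(g·D_h) = 2.115/√(9.81×1.399) = 0.571, which is less than 1, so the flow is subcritical.

subcritical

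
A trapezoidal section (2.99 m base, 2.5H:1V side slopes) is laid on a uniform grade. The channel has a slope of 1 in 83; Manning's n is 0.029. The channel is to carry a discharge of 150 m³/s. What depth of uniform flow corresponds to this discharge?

Manning's equation rearranged: A R^(2/3) = nQ / (1·√S) = 0.029 × 150 / (√0.01205) = 39.63.
Try y = 2.12 m: A R^(2/3) = 20.07 — short.
Try y = 3.31 m: A R^(2/3) = 55 — over.
Try y = 2.87 m: A R^(2/3) = 39.6 — ≈ 39.63.

y_n = 2.87 m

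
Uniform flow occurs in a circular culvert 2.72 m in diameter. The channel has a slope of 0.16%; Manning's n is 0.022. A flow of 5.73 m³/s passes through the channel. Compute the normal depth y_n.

Manning's equation rearranged: A R^(2/3) = nQ / (1·√S) = 0.022 × 5.73 / (√0.0016) = 3.151.
Try y = 1.32 m: A R^(2/3) = 2.135 — low.
Try y = 1.87 m: A R^(2/3) = 3.673 — high.
Try y = 1.68 m: A R^(2/3) = 3.154 — ≈ 3.151.

y_n = 1.68 m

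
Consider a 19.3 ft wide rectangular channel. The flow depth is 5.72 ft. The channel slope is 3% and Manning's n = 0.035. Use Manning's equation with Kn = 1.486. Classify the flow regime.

supercritical

Flow area A = b·y = 19.3 × 5.72 = 110.4 ft². Wetted perimeter P = b + 2y = 19.3 + 2×5.72 = 30.74 ft.
Hydraulic radius R = A/P = 110.4/30.74 = 3.591 ft.
V = (1.486/n) R^(2/3) √S = (1.486/0.035) × 3.591^(2/3) × √0.03 = 17.25 ft/s. Hydraulic depth D_h = A/T = 110.4/19.3 = 5.72 ft.
Froude number Fr = V/√(g·D_h) = 17.25/√(32.2×5.72) = 1.27, which is greater than 1, so the flow is supercritical.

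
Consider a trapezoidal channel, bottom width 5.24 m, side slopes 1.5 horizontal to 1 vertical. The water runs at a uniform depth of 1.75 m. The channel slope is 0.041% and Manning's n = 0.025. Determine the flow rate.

Q = 12.5 m³/s

With bottom width b = 5.24 m and side slope z = 1.5: A = (b + zy)y = (5.24 + 1.5×1.75)×1.75 = 13.76 m²; P = b + 2y√(1+z²) = 5.24 + 2×1.75×1.803 = 11.55 m.
Hydraulic radius R = A/P = 13.76/11.55 = 1.192 m.
Manning's equation: Q = (1/n) A R^(2/3) S^(1/2) = (1/0.025) × 13.76 × 1.192^(2/3) × 0.00041^(1/2) = 12.5 m³/s.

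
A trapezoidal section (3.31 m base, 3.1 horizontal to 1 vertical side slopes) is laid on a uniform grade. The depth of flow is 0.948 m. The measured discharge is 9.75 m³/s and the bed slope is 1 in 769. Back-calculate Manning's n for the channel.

With bottom width b = 3.31 m and side slope z = 3.1: A = (b + zy)y = (3.31 + 3.1×0.948)×0.948 = 5.924 m²; P = b + 2y√(1+z²) = 3.31 + 2×0.948×3.257 = 9.486 m.
Hydraulic radius R = A/P = 5.924/9.486 = 0.6245 m.
Rearranging Manning's equation: n = (1/Q) A R^(2/3) S^(1/2) = (1/9.75) × 5.924 × 0.6245^(2/3) × √0.0013 = 0.016.

n = 0.016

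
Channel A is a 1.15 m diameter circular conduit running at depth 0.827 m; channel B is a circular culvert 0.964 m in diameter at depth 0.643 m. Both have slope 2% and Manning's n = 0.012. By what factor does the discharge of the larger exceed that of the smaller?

1.77

Channel A: For a circular section of diameter D = 1.15 m at depth y = 0.827 m, the central angle is θ = 2 arccos(1 − 2y/D) = 4.049 rad. Then A = (D²/8)(θ − sin θ) = 0.7996 m² and P = Dθ/2 = 2.328 m. Hydraulic radius R = A/P = 0.7996/2.328 = 0.3434 m. Q_A = (1/0.012)·0.7996·0.3434^(2/3)·√0.02 = 4.621 m³/s.
Channel B: For a circular section of diameter D = 0.964 m at depth y = 0.643 m, the central angle is θ = 2 arccos(1 − 2y/D) = 3.823 rad. Then A = (D²/8)(θ − sin θ) = 0.5172 m² and P = Dθ/2 = 1.843 m. Hydraulic radius R = A/P = 0.5172/1.843 = 0.2807 m. Q_B = (1/0.012)·0.5172·0.2807^(2/3)·√0.02 = 2.613 m³/s.
The larger discharge is 4.621 m³/s and the smaller is 2.613 m³/s; the ratio is 1.77.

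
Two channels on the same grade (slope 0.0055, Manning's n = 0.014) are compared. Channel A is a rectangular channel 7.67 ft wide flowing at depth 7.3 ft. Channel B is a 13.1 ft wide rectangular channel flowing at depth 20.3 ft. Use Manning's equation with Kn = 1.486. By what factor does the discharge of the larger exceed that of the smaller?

7.46

Channel A: Flow area A = b·y = 7.67 × 7.3 = 55.99 ft². Wetted perimeter P = b + 2y = 7.67 + 2×7.3 = 22.27 ft. Hydraulic radius R = A/P = 55.99/22.27 = 2.514 ft. Q_A = (1.486/0.014)·55.99·2.514^(2/3)·√0.0055 = 814.9 ft³/s.
Channel B: Flow area A = b·y = 13.1 × 20.3 = 265.9 ft². Wetted perimeter P = b + 2y = 13.1 + 2×20.3 = 53.7 ft. Hydraulic radius R = A/P = 265.9/53.7 = 4.952 ft. Q_B = (1.486/0.014)·265.9·4.952^(2/3)·√0.0055 = 6082 ft³/s.
The larger discharge is 6082 ft³/s and the smaller is 814.9 ft³/s; the ratio is 7.46.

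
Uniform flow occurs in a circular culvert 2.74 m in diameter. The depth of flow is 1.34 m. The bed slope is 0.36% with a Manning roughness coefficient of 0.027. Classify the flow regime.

For a circular section of diameter D = 2.74 m at depth y = 1.34 m, the central angle is θ = 2 arccos(1 − 2y/D) = 3.098 rad. Then A = (D²/8)(θ − sin θ) = 2.866 m² and P = Dθ/2 = 4.244 m.
Hydraulic radius R = A/P = 2.866/4.244 = 0.6753 m.
V = (1/n) R^(2/3) √S = (1/0.027) × 0.6753^(2/3) × √0.0036 = 1.711 m/s. Hydraulic depth D_h = A/T = 2.866/2.739 = 1.046 m.
Froude number Fr = V/√(g·D_h) = 1.711/√(9.81×1.046) = 0.534, which is less than 1, so the flow is subcritical.

subcritical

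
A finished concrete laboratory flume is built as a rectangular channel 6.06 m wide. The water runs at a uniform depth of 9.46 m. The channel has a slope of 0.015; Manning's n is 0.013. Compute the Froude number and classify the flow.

Flow area A = b·y = 6.06 × 9.46 = 57.33 m². Wetted perimeter P = b + 2y = 6.06 + 2×9.46 = 24.98 m.
Hydraulic radius R = A/P = 57.33/24.98 = 2.295 m.
V = (1/n) R^(2/3) √S = (1/0.013) × 2.295^(2/3) × √0.015 = 16.39 m/s. Hydraulic depth D_h = A/T = 57.33/6.06 = 9.46 m.
Froude number Fr = V/√(g·D_h) = 16.39/√(9.81×9.46) = 1.7, which is greater than 1, so the flow is supercritical.

supercritical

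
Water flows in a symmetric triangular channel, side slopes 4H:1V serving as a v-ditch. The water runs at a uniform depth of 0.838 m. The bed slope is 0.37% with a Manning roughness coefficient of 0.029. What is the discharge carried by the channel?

Q = 3.23 m³/s

For a triangular section with side slope z = 4: A = zy² = 4×0.838² = 2.809 m²; P = 2y√(1+z²) = 2×0.838×4.123 = 6.91 m.
Hydraulic radius R = A/P = 2.809/6.91 = 0.4065 m.
Manning's equation: Q = (1/n) A R^(2/3) S^(1/2) = (1/0.029) × 2.809 × 0.4065^(2/3) × 0.0037^(1/2) = 3.23 m³/s.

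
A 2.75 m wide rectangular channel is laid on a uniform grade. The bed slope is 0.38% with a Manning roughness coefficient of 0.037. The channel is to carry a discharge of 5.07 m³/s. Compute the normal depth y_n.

y_n = 1.41 m

Manning's equation rearranged: A R^(2/3) = nQ / (1·√S) = 0.037 × 5.07 / (√0.0038) = 3.043.
Try y = 1.6 m: A R^(2/3) = 3.598 — high.
Try y = 1.41 m: A R^(2/3) = 3.046 — close enough.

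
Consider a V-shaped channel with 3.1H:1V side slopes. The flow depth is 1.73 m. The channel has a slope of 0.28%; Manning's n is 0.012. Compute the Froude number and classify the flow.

For a triangular section with side slope z = 3.1: A = zy² = 3.1×1.73² = 9.278 m²; P = 2y√(1+z²) = 2×1.73×3.257 = 11.27 m.
Hydraulic radius R = A/P = 9.278/11.27 = 0.8232 m.
V = (1/n) R^(2/3) √S = (1/0.012) × 0.8232^(2/3) × √0.0028 = 3.873 m/s. Hydraulic depth D_h = A/T = 9.278/10.73 = 0.865 m.
Froude number Fr = V/√(g·D_h) = 3.873/√(9.81×0.865) = 1.33, which is greater than 1, so the flow is supercritical.

supercritical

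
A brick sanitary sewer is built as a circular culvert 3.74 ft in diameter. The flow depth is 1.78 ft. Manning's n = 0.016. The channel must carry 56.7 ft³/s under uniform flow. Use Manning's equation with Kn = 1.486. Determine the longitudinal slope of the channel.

For a circular section of diameter D = 3.74 ft at depth y = 1.78 ft, the central angle is θ = 2 arccos(1 − 2y/D) = 3.045 rad. Then A = (D²/8)(θ − sin θ) = 5.156 ft² and P = Dθ/2 = 5.695 ft.
Hydraulic radius R = A/P = 5.156/5.695 = 0.9055 ft.
From Manning's equation, S = [nQ / (1.486 A R^(2/3))]² = [0.016 × 56.7 / (1.486 × 5.156 × 0.9055^(2/3))]² = 0.016.

S = 0.016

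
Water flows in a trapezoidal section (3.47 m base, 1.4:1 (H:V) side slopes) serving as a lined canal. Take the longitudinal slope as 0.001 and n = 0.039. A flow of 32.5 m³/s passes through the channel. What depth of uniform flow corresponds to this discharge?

y_n = 3.32 m

Manning's equation rearranged: A R^(2/3) = nQ / (1·√S) = 0.039 × 32.5 / (√0.001) = 40.08.
Trying y = 2.79 m: A R^(2/3) = 27.85 — low.
Trying y = 4.12 m: A R^(2/3) = 63.54 — high.
Trying y = 3.32 m: A R^(2/3) = 40.02 — close enough.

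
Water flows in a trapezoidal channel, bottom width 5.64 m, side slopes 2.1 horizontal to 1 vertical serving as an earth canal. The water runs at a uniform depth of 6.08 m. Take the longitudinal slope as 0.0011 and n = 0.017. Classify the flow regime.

With bottom width b = 5.64 m and side slope z = 2.1: A = (b + zy)y = (5.64 + 2.1×6.08)×6.08 = 111.9 m²; P = b + 2y√(1+z²) = 5.64 + 2×6.08×2.326 = 33.92 m.
Hydraulic radius R = A/P = 111.9/33.92 = 3.299 m.
V = (1/n) R^(2/3) √S = (1/0.017) × 3.299^(2/3) × √0.0011 = 4.324 m/s. Hydraulic depth D_h = A/T = 111.9/31.18 = 3.59 m.
Froude number Fr = V/√(g·D_h) = 4.324/√(9.81×3.59) = 0.729, which is less than 1, so the flow is subcritical.

subcritical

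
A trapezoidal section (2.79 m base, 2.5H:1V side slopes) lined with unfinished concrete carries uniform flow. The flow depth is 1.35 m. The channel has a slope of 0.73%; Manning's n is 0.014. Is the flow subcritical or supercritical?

supercritical

With bottom width b = 2.79 m and side slope z = 2.5: A = (b + zy)y = (2.79 + 2.5×1.35)×1.35 = 8.323 m²; P = b + 2y√(1+z²) = 2.79 + 2×1.35×2.693 = 10.06 m.
Hydraulic radius R = A/P = 8.323/10.06 = 0.8273 m.
V = (1/n) R^(2/3) √S = (1/0.014) × 0.8273^(2/3) × √0.0073 = 5.378 m/s. Hydraulic depth D_h = A/T = 8.323/9.54 = 0.8724 m.
Froude number Fr = V/√(g·D_h) = 5.378/√(9.81×0.8724) = 1.84, which is greater than 1, so the flow is supercritical.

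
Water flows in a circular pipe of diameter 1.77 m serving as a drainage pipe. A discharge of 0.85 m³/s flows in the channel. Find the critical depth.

y_c = 0.444 m

At critical depth, Q² T / (g A³) = 1, i.e. A³/T = Q²/g = 0.85²/9.81 = 0.07365.
At y = 0.334 m: A³/T = 0.02418 — low.
At y = 0.541 m: A³/T = 0.1586 — high.
At y = 0.444 m: A³/T = 0.07358 — matches.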